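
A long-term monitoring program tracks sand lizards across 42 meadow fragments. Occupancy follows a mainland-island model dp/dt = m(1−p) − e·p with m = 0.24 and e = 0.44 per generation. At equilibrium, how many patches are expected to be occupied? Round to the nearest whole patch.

15

p* = m/(m+e) = 0.24/0.6800 = 0.3529.
Expected occupied patches = N × p* = 42 × 0.3529 = 14.82 ≈ 15.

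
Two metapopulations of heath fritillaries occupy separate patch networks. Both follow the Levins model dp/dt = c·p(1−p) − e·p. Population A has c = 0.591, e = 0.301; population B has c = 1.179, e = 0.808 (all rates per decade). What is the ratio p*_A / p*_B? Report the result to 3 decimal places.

A: p*_A = 1 − 0.301/0.591 = 0.4907.
B: p*_B = 1 − 0.808/1.179 = 0.3147.
p*_A / p*_B = 0.4907/0.3147 = 1.5594.

1.559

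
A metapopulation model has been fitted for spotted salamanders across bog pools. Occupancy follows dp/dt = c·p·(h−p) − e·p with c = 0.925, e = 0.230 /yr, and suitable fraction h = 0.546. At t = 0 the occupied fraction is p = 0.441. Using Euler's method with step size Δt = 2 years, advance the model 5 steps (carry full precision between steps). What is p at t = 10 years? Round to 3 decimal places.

0.298

Update rule: p ← p + [c·p·(h−p) − e·p]·Δt with Δt = 2.
  1  |  dp/dt·Δt = -0.117196  |  p_1 = 0.323804
  2  |  dp/dt·Δt = -0.015846  |  p_2 = 0.307958
  3  |  dp/dt·Δt = -0.006043  |  p_3 = 0.301915
  4  |  dp/dt·Δt = -0.002549  |  p_4 = 0.299366
  5  |  dp/dt·Δt = -0.001116  |  p_5 = 0.298250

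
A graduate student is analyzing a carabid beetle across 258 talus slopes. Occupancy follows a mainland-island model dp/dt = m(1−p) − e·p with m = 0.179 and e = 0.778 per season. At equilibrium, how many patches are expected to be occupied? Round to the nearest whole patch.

p* = m/(m+e) = 0.179/0.9570 = 0.1870.
Expected occupied patches = N × p* = 258 × 0.1870 = 48.26 ≈ 48.

48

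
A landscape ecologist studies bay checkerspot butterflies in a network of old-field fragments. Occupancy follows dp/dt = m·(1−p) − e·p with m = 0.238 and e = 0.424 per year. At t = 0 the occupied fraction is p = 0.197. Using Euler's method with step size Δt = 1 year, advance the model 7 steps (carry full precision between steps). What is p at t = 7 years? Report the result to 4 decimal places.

0.3594

Update rule: p ← p + [m·(1−p) − e·p]·Δt with Δt = 1.
  1  |  dp/dt·Δt = +0.107586  |  p_1 = 0.304586
  2  |  dp/dt·Δt = +0.036364  |  p_2 = 0.340950
  3  |  dp/dt·Δt = +0.012291  |  p_3 = 0.353241
  4  |  dp/dt·Δt = +0.004154  |  p_4 = 0.357395
  5  |  dp/dt·Δt = +0.001404  |  p_5 = 0.358800
  6  |  dp/dt·Δt = +0.000475  |  p_6 = 0.359274
  7  |  dp/dt·Δt = +0.000160  |  p_7 = 0.359435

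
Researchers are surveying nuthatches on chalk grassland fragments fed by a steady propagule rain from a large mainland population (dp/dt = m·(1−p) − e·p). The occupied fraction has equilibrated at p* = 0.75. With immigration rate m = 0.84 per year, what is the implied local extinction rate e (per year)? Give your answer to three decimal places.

0.280

At equilibrium m(1−p*) = e·p*, so e = m(1−p*)/p*.
e = 0.84 × 0.2500 / 0.75 = 0.2800.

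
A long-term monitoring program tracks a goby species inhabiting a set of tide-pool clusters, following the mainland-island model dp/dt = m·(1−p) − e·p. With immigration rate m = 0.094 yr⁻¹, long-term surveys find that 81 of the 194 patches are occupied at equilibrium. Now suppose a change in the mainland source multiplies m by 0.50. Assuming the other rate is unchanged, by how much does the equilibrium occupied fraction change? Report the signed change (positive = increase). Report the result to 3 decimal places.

-0.154

Observed p* = 81/194 = 0.41753.
Balance m(1−p*) = e·p* gives e = m(1−p*)/p* = 0.094×0.58247/0.41753 = 0.13113.
New p* = m/(m+e) = 0.04700/(0.04700+0.13113) = 0.26385.
Δp* = 0.26385 − 0.41753 = -0.15368.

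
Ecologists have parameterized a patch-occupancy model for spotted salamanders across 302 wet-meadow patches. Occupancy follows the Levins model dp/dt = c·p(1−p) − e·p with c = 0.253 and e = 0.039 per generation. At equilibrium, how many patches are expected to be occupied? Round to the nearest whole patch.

255

p* = 1 − e/c = 1 − 0.039/0.253 = 0.8458.
Expected occupied patches = N × p* = 302 × 0.8458 = 255.45 ≈ 255.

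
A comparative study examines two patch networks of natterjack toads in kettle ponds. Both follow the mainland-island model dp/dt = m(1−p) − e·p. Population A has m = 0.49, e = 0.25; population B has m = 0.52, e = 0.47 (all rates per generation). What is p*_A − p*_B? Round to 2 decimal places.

0.14

A: p*_A = m/(m+e) = 0.49/0.7400 = 0.6622.
B: p*_B = 0.52/0.9900 = 0.5253.
p*_A − p*_B = 0.6622 − 0.5253 = 0.1369.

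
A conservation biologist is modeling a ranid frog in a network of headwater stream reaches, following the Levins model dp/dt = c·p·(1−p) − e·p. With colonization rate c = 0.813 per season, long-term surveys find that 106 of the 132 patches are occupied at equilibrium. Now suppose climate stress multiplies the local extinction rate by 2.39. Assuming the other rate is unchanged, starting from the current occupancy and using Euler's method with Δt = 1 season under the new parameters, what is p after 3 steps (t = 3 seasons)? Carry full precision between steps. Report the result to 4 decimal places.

0.5541

Observed p* = 106/132 = 0.80303.
Balance c(1−p*) = e gives e = 0.813×(1 − 0.80303) = 0.16014.
Starting from p₀ = 0.80303; update p ← p + (dp/dt)·Δt with the new parameters.
  1  |  dp/dt·Δt = -0.178746  |  p_1 = 0.624284
  2  |  dp/dt·Δt = -0.048238  |  p_2 = 0.576046
  3  |  dp/dt·Δt = -0.021919  |  p_3 = 0.554127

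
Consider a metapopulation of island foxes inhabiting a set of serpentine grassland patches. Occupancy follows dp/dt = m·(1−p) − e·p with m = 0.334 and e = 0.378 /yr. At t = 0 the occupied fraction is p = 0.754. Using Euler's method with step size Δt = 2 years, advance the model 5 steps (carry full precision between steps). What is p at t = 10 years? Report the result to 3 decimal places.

Update rule: p ← p + [m·(1−p) − e·p]·Δt with Δt = 2.
  1  |  dp/dt·Δt = -0.405696  |  p_1 = 0.348304
  2  |  dp/dt·Δt = +0.172015  |  p_2 = 0.520319
  3  |  dp/dt·Δt = -0.072934  |  p_3 = 0.447385
  4  |  dp/dt·Δt = +0.030924  |  p_4 = 0.478309
  5  |  dp/dt·Δt = -0.013112  |  p_5 = 0.465197

0.465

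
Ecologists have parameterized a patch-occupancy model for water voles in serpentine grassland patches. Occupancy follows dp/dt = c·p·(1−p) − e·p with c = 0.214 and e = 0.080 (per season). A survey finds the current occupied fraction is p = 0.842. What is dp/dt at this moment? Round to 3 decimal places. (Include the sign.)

Colonization term: c·p·(1−p) = 0.214×0.842×0.1580 = 0.02847.
Extinction term: e·p = 0.06736.
dp/dt = 0.02847 − 0.06736 = -0.03889.

-0.039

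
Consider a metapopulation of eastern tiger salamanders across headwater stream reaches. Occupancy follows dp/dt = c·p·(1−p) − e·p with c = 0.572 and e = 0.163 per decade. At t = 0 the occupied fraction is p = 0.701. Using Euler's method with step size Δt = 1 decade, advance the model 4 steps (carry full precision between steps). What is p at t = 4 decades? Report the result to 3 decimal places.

0.713

Update rule: p ← p + [c·p·(1−p) − e·p]·Δt with Δt = 1.
p: 0.70100 → 0.70663  (Δp = +0.00563)
p: 0.70663 → 0.71003  (Δp = +0.00340)
p: 0.71003 → 0.71206  (Δp = +0.00203)
p: 0.71206 → 0.71327  (Δp = +0.00121)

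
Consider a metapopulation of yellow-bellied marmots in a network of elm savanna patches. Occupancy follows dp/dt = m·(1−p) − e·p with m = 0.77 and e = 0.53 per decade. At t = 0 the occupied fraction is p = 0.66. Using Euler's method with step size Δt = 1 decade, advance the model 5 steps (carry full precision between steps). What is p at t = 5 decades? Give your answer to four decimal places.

Update rule: p ← p + [m·(1−p) − e·p]·Δt with Δt = 1.
step 1: Δp = -0.08800, p = 0.57200
step 2: Δp = +0.02640, p = 0.59840
step 3: Δp = -0.00792, p = 0.59048
step 4: Δp = +0.00238, p = 0.59286
step 5: Δp = -0.00071, p = 0.59214

0.5921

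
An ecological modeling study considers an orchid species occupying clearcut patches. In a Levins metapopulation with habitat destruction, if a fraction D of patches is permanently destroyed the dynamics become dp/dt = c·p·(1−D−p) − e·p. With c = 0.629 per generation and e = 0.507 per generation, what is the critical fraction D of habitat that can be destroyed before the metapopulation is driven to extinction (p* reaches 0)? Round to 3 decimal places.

0.194

The nontrivial equilibrium is p* = (1−D) − e/c; extinction occurs when this hits zero.
So D_crit = 1 − e/c = 1 − 0.507/0.629 = 1 − 0.8060 = 0.1940.
This equals the undisturbed p*, a classic result of Lande's extension.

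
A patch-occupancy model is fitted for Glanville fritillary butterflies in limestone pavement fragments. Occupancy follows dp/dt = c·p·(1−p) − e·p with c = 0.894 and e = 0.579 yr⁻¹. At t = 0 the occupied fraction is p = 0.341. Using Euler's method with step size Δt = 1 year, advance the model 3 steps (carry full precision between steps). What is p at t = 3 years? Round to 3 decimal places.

Update rule: p ← p + [c·p·(1−p) − e·p]·Δt with Δt = 1.
step 1: Δp = +0.00346, p = 0.34446
step 2: Δp = +0.00243, p = 0.34689
step 3: Δp = +0.00169, p = 0.34858

0.349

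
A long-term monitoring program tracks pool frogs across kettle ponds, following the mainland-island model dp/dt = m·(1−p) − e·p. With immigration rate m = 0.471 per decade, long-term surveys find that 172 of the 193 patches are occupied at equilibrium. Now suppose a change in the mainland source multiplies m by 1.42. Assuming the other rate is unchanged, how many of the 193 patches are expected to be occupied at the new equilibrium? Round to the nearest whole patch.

178

Observed p* = 172/193 = 0.89119.
Balance m(1−p*) = e·p* gives e = m(1−p*)/p* = 0.471×0.10881/0.89119 = 0.05751.
New p* = m/(m+e) = 0.66882/(0.66882+0.05751) = 0.92082.
Expected occupied = 193 × 0.92082 = 177.72 ≈ 178.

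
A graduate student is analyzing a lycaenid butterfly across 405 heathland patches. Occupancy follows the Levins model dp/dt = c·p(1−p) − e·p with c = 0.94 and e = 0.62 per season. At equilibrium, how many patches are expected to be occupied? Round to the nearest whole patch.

p* = 1 − e/c = 1 − 0.62/0.94 = 0.3404.
Expected occupied patches = N × p* = 405 × 0.3404 = 137.87 ≈ 138.

138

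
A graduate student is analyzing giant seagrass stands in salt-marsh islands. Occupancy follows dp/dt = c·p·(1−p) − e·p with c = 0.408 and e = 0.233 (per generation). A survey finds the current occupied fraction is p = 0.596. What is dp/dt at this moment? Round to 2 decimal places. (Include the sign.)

-0.04

Colonization term: c·p·(1−p) = 0.408×0.596×0.4040 = 0.09824.
Extinction term: e·p = 0.13887.
dp/dt = 0.09824 − 0.13887 = -0.04063.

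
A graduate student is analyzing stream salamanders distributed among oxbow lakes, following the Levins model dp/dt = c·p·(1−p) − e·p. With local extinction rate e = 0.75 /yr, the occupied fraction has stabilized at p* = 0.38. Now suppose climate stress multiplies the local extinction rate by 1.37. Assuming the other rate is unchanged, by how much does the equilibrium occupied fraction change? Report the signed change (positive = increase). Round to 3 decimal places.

Balance c(1−p*) = e gives c = e/(1 − 0.38000) = 0.75/0.62000 = 1.20968.
New p* = 1 − e/c = 1 − 1.02750/1.20968 = 0.15060.
Δp* = 0.15060 − 0.38000 = -0.22940.

-0.229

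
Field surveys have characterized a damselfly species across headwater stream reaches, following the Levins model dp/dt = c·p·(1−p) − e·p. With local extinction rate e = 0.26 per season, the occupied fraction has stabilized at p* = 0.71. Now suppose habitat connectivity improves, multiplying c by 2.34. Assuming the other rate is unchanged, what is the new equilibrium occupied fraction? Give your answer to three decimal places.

Balance c(1−p*) = e gives c = e/(1 − 0.71000) = 0.26/0.29000 = 0.89655.
New p* = 1 − e/c = 1 − 0.26000/2.09793 = 0.87607.

0.876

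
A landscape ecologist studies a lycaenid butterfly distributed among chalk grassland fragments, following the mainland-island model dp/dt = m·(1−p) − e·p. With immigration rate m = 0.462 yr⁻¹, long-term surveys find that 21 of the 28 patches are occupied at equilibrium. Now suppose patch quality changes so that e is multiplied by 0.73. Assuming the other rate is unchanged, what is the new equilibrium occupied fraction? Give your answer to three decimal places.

Observed p* = 21/28 = 0.75000.
Balance m(1−p*) = e·p* gives e = m(1−p*)/p* = 0.462×0.25000/0.75000 = 0.15400.
New p* = m/(m+e) = 0.46200/(0.46200+0.11242) = 0.80429.

0.804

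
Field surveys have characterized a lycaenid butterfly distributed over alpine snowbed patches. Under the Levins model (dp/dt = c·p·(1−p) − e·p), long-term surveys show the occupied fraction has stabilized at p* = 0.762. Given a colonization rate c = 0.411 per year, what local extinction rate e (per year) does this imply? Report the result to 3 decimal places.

At equilibrium c(1−p*) = e.
e = 0.411 × (1 − 0.762) = 0.411 × 0.2380 = 0.0978.

0.098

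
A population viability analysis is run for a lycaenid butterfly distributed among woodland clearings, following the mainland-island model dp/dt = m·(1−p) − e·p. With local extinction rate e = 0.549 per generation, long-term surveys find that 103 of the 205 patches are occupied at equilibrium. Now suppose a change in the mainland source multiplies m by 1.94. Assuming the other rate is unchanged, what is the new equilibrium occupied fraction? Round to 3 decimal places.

0.662

Observed p* = 103/205 = 0.50244.
Balance m(1−p*) = e·p* gives m = e·p*/(1−p*) = 0.549×0.50244/0.49756 = 0.55438.
New p* = m/(m+e) = 1.07550/(1.07550+0.54900) = 0.66205.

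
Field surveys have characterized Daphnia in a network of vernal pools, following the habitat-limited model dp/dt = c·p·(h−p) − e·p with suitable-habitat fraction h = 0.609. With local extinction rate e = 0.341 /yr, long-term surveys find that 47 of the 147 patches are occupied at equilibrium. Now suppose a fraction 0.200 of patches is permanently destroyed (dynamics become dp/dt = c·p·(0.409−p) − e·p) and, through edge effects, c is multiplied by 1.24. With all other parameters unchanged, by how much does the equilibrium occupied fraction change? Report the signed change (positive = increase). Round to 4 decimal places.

Observed p* = 47/147 = 0.31973.
Balance c(h−p*) = e gives c = e/(0.609 − 0.31973) = 0.341/0.28927 = 1.17883.
New p* = 0.409 − e/c = 0.409 − 0.34100/1.46175 = 0.17572.
Δp* = 0.17572 − 0.31973 = -0.14401.

-0.1440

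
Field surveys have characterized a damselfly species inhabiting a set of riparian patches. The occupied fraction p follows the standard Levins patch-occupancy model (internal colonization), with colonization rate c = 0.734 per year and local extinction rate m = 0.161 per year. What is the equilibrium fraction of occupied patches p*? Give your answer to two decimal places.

0.78

At equilibrium, colonization balances extinction: c·p*·(1−p*) = m·p*.
So p* = 1 − m/c = 1 − 0.161/0.734 = 1 − 0.2193 = 0.7807.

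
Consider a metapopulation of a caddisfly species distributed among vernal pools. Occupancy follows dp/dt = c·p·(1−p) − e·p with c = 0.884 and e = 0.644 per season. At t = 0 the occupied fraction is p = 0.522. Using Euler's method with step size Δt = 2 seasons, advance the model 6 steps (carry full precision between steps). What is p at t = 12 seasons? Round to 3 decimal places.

Update rule: p ← p + [c·p·(1−p) − e·p]·Δt with Δt = 2.
t = 2: p = 0.52200 + (-0.23119) = 0.29081
t = 4: p = 0.29081 + (-0.00993) = 0.28088
t = 6: p = 0.28088 + (-0.00466) = 0.27622
t = 8: p = 0.27622 + (-0.00231) = 0.27391
t = 10: p = 0.27391 + (-0.00117) = 0.27274
t = 12: p = 0.27274 + (-0.00060) = 0.27214

0.272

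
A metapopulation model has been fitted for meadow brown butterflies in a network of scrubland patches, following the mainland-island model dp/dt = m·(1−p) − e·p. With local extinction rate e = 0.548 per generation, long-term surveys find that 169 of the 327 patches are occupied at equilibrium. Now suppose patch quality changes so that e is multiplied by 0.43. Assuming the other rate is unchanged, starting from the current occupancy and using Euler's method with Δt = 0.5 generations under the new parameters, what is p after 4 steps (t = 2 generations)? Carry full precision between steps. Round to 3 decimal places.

0.690

Observed p* = 169/327 = 0.51682.
Balance m(1−p*) = e·p* gives m = e·p*/(1−p*) = 0.548×0.51682/0.48318 = 0.58615.
Starting from p₀ = 0.51682; update p ← p + (dp/dt)·Δt with the new parameters.
step 1: Δp = +0.08072, p = 0.59754
step 2: Δp = +0.04755, p = 0.64509
step 3: Δp = +0.02801, p = 0.67310
step 4: Δp = +0.01650, p = 0.68960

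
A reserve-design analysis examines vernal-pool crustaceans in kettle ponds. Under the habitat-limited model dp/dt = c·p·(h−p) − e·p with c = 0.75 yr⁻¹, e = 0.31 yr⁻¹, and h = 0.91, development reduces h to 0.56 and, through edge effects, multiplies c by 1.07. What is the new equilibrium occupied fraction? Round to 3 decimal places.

0.174

Before: p* = h − e/c = 0.91 − 0.31/0.75 = 0.91 − 0.4133 = 0.4967.
After: c = 0.8025, e = 0.31, h = 0.56; p* = 0.56 − 0.31/0.8025 = 0.1737.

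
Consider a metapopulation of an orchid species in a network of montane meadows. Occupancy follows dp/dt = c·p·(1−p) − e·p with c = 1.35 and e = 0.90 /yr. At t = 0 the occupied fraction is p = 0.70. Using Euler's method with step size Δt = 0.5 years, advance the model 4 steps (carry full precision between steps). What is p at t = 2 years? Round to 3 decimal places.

Update rule: p ← p + [c·p·(1−p) − e·p]·Δt with Δt = 0.5.
step 1: Δp = -0.17325, p = 0.52675
step 2: Δp = -0.06877, p = 0.45798
step 3: Δp = -0.03853, p = 0.41945
step 4: Δp = -0.02438, p = 0.39507

0.395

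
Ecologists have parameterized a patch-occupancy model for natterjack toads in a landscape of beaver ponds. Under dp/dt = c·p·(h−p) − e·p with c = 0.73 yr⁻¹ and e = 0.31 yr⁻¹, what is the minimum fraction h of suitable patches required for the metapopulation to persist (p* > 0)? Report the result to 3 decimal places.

p* = h − e/c is positive only when h > e/c.
h_min = e/c = 0.31/0.73 = 0.4247.

0.425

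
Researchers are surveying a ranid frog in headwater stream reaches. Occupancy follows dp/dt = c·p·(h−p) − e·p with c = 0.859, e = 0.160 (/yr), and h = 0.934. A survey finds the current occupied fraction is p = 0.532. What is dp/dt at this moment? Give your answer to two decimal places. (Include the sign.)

0.10

Colonization term: c·p·(h−p) = 0.859×0.532×0.4020 = 0.18371.
Extinction term: e·p = 0.08512.
dp/dt = 0.18371 − 0.08512 = 0.09859.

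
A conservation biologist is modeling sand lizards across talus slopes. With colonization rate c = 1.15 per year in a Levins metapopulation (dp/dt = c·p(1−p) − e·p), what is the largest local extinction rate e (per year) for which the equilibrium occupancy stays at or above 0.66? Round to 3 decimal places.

1 − e/c ≥ 0.66 ⇒ e ≤ c(1 − 0.66) = 1.15 × 0.3400.
e_max = 0.3910.

0.391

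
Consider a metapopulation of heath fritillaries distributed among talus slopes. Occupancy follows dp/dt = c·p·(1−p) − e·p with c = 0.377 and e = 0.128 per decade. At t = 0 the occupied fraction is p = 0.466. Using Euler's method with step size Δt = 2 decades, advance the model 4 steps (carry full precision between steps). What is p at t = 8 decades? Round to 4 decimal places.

Update rule: p ← p + [c·p·(1−p) − e·p]·Δt with Δt = 2.
  1  |  dp/dt·Δt = +0.068332  |  p_1 = 0.534332
  2  |  dp/dt·Δt = +0.050822  |  p_2 = 0.585155
  3  |  dp/dt·Δt = +0.033233  |  p_3 = 0.618388
  4  |  dp/dt·Δt = +0.019625  |  p_4 = 0.638013

0.6380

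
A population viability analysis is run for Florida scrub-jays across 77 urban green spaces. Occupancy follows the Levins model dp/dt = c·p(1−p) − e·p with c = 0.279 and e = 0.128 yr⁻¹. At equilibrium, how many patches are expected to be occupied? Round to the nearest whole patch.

p* = 1 − e/c = 1 − 0.128/0.279 = 0.5412.
Expected occupied patches = N × p* = 77 × 0.5412 = 41.67 ≈ 42.

42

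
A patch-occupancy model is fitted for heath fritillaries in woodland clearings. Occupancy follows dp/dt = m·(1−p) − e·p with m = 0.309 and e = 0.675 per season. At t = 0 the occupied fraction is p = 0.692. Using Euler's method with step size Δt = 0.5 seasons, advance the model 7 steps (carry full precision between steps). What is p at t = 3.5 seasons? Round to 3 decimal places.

Update rule: p ← p + [m·(1−p) − e·p]·Δt with Δt = 0.5.
  1  |  dp/dt·Δt = -0.185964  |  p_1 = 0.506036
  2  |  dp/dt·Δt = -0.094470  |  p_2 = 0.411566
  3  |  dp/dt·Δt = -0.047991  |  p_3 = 0.363576
  4  |  dp/dt·Δt = -0.024379  |  p_4 = 0.339196
  5  |  dp/dt·Δt = -0.012385  |  p_5 = 0.326812
  6  |  dp/dt·Δt = -0.006291  |  p_6 = 0.320520
  7  |  dp/dt·Δt = -0.003196  |  p_7 = 0.317324

0.317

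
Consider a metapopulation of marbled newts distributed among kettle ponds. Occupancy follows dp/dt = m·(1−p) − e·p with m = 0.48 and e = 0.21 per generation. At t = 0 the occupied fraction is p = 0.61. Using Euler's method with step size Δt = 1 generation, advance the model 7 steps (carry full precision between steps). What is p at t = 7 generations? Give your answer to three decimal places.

0.696

Update rule: p ← p + [m·(1−p) − e·p]·Δt with Δt = 1.
p: 0.61000 → 0.66910  (Δp = +0.05910)
p: 0.66910 → 0.68742  (Δp = +0.01832)
p: 0.68742 → 0.69310  (Δp = +0.00568)
p: 0.69310 → 0.69486  (Δp = +0.00176)
p: 0.69486 → 0.69541  (Δp = +0.00055)
p: 0.69541 → 0.69558  (Δp = +0.00017)
p: 0.69558 → 0.69563  (Δp = +0.00005)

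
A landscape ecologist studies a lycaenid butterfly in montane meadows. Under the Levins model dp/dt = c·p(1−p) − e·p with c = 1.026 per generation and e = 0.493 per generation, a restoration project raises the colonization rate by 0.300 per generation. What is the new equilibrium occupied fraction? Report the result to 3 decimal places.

Before: p* = 1 − 0.493/1.026 = 0.5195.
After the change, c = 1.326, e = 0.493, so p* = 1 − 0.493/1.326 = 0.6282.

0.628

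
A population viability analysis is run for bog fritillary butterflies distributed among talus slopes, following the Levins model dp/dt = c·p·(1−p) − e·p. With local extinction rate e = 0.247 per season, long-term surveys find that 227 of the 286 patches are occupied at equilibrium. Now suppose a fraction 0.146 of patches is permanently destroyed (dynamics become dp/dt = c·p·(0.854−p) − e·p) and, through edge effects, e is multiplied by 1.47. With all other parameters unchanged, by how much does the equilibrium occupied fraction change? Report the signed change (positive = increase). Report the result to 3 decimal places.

Observed p* = 227/286 = 0.79371.
Balance c(1−p*) = e gives c = e/(1 − 0.79371) = 0.247/0.20629 = 1.19734.
New p* = 0.854 − e/c = 0.854 − 0.36309/1.19734 = 0.55075.
Δp* = 0.55075 − 0.79371 = -0.24296.

-0.243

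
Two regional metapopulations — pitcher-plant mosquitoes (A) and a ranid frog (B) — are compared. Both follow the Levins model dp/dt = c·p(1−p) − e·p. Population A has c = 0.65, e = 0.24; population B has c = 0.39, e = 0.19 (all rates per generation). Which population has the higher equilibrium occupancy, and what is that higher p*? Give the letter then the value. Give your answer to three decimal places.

A, 0.631

A: p*_A = 1 − 0.24/0.65 = 0.6308.
B: p*_B = 1 − 0.19/0.39 = 0.5128.
A is higher at 0.6308.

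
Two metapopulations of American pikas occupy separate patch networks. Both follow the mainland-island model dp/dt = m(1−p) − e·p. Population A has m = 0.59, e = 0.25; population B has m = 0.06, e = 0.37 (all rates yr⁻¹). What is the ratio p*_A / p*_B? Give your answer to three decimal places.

5.034

A: p*_A = m/(m+e) = 0.59/0.8400 = 0.7024.
B: p*_B = 0.06/0.4300 = 0.1395.
p*_A / p*_B = 0.7024/0.1395 = 5.0337.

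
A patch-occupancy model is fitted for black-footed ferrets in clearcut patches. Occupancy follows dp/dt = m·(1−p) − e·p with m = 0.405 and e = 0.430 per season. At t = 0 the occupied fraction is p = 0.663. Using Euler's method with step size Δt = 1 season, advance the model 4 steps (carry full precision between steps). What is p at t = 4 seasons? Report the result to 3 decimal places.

Update rule: p ← p + [m·(1−p) − e·p]·Δt with Δt = 1.
  1  |  dp/dt·Δt = -0.148605  |  p_1 = 0.514395
  2  |  dp/dt·Δt = -0.024520  |  p_2 = 0.489875
  3  |  dp/dt·Δt = -0.004046  |  p_3 = 0.485829
  4  |  dp/dt·Δt = -0.000668  |  p_4 = 0.485162

0.485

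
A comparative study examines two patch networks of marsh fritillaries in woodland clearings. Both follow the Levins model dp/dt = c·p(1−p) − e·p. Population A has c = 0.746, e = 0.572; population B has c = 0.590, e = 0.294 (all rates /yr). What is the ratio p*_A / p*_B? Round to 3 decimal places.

0.465

A: p*_A = 1 − 0.572/0.746 = 0.2332.
B: p*_B = 1 − 0.294/0.590 = 0.5017.
p*_A / p*_B = 0.2332/0.5017 = 0.4649.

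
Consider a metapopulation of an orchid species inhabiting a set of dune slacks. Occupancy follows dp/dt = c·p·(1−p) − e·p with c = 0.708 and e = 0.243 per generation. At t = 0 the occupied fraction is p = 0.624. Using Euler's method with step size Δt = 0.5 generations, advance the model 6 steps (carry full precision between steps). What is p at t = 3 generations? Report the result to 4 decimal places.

0.6497

Update rule: p ← p + [c·p·(1−p) − e·p]·Δt with Δt = 0.5.
t = 0.5: p = 0.62400 + (+0.00724) = 0.63124
t = 1: p = 0.63124 + (+0.00571) = 0.63695
t = 1.5: p = 0.63695 + (+0.00447) = 0.64142
t = 2: p = 0.64142 + (+0.00349) = 0.64491
t = 2.5: p = 0.64491 + (+0.00271) = 0.64762
t = 3: p = 0.64762 + (+0.00210) = 0.64972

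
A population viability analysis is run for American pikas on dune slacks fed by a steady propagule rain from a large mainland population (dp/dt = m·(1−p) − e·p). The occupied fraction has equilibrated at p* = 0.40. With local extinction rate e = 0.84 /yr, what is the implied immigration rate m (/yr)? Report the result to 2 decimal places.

0.56

At equilibrium m(1−p*) = e·p*, so m = e·p*/(1−p*).
m = 0.84 × 0.40 / 0.6000 = 0.3360/0.6000 = 0.5600.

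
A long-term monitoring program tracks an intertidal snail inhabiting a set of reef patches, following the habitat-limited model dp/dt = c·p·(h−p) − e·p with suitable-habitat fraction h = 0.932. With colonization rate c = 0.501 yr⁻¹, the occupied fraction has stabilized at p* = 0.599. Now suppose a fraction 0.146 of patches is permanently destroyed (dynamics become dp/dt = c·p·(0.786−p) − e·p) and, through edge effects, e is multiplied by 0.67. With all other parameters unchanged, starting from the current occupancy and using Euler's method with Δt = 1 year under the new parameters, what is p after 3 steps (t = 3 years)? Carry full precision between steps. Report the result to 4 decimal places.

0.5755

Balance c(h−p*) = e gives e = 0.501×(0.932 − 0.59900) = 0.16683.
Starting from p₀ = 0.59900; update p ← p + (dp/dt)·Δt with the new parameters.
t = 1: p = 0.59900 + (-0.01084) = 0.58816
t = 2: p = 0.58816 + (-0.00745) = 0.58072
t = 3: p = 0.58072 + (-0.00519) = 0.57553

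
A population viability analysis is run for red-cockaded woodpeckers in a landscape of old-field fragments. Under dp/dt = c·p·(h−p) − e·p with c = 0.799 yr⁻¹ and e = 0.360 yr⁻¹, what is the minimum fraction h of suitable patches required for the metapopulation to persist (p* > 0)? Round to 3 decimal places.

0.451

p* = h − e/c is positive only when h > e/c.
h_min = e/c = 0.360/0.799 = 0.4506.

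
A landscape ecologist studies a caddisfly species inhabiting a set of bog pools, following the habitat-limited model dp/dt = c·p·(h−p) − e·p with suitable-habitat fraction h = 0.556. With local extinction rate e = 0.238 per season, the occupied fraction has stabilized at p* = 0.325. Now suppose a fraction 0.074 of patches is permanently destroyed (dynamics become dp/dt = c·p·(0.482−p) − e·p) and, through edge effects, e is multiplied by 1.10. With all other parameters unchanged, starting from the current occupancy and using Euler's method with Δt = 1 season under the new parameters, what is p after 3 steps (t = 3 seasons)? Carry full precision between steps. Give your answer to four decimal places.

Balance c(h−p*) = e gives c = e/(0.556 − 0.32500) = 0.238/0.23100 = 1.03030.
Starting from p₀ = 0.32500; update p ← p + (dp/dt)·Δt with the new parameters.
t = 1: p = 0.32500 + (-0.03251) = 0.29249
t = 2: p = 0.29249 + (-0.01946) = 0.27302
t = 3: p = 0.27302 + (-0.01269) = 0.26033

0.2603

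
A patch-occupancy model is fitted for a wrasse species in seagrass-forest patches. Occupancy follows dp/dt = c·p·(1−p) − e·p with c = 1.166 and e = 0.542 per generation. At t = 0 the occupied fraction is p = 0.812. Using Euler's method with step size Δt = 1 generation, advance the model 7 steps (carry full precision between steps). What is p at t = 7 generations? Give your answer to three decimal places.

0.535

Update rule: p ← p + [c·p·(1−p) − e·p]·Δt with Δt = 1.
step 1: Δp = -0.26211, p = 0.54989
step 2: Δp = -0.00944, p = 0.54045
step 3: Δp = -0.00333, p = 0.53712
step 4: Δp = -0.00122, p = 0.53589
step 5: Δp = -0.00046, p = 0.53544
step 6: Δp = -0.00017, p = 0.53527
step 7: Δp = -0.00006, p = 0.53520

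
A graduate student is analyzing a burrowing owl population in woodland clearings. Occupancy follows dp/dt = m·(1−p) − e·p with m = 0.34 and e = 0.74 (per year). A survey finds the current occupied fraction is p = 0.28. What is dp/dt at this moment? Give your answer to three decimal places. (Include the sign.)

Colonization term: m·(1−p) = 0.34×0.7200 = 0.24480.
Extinction term: e·p = 0.20720.
dp/dt = 0.24480 − 0.20720 = 0.03760.

0.038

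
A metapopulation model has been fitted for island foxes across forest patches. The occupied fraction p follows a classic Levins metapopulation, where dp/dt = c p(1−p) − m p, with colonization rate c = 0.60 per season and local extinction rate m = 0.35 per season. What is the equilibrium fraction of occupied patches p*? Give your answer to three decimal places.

0.417

Setting dp/dt = 0 and dividing through by p* gives c·(1−p*) = m.
So p* = 1 − m/c = 1 − 0.35/0.60 = 1 − 0.5833 = 0.4167.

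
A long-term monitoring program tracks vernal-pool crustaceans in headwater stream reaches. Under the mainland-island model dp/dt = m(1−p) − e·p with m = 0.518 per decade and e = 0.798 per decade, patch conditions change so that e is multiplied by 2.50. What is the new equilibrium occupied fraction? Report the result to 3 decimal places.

0.206

Before: p* = 0.518/(0.518+0.798) = 0.3936.
After: m = 0.518, e = 1.995; p* = 0.518/2.5130 = 0.2061.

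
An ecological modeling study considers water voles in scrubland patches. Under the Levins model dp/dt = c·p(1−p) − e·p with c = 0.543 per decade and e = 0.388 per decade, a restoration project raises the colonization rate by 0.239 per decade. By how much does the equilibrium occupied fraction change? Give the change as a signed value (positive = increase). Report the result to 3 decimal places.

Before: p* = 1 − 0.388/0.543 = 0.2855.
After the change, c = 0.782, e = 0.388, so p* = 1 − 0.388/0.782 = 0.5038.
Δp* = 0.5038 − 0.2855 = +0.2184.

0.218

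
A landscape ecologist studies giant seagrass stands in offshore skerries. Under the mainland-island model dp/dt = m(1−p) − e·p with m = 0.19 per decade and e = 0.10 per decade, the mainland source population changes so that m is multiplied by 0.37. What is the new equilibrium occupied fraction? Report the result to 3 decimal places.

0.413

Before: p* = 0.19/(0.19+0.10) = 0.6552.
After: m = 0.0703, e = 0.1; p* = 0.0703/0.1703 = 0.4128.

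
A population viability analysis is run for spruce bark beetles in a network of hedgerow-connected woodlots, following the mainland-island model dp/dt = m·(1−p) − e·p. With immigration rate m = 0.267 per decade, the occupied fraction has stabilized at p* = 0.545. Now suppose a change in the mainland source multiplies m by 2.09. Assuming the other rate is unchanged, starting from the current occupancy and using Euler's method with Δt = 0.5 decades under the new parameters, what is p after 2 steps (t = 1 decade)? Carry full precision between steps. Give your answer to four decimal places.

Balance m(1−p*) = e·p* gives e = m(1−p*)/p* = 0.267×0.45500/0.54500 = 0.22291.
Starting from p₀ = 0.54500; update p ← p + (dp/dt)·Δt with the new parameters.
  1  |  dp/dt·Δt = +0.066209  |  p_1 = 0.611209
  2  |  dp/dt·Δt = +0.040357  |  p_2 = 0.651566

0.6516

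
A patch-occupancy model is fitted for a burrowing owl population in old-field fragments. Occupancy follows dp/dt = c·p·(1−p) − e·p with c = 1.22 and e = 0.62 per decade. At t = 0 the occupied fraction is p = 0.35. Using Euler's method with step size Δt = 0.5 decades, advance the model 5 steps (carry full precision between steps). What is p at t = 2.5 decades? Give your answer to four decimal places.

0.4571

Update rule: p ← p + [c·p·(1−p) − e·p]·Δt with Δt = 0.5.
t = 0.5: p = 0.35000 + (+0.03028) = 0.38027
t = 1: p = 0.38027 + (+0.02587) = 0.40615
t = 1.5: p = 0.40615 + (+0.02122) = 0.42737
t = 2: p = 0.42737 + (+0.01680) = 0.44417
t = 2.5: p = 0.44417 + (+0.01291) = 0.45707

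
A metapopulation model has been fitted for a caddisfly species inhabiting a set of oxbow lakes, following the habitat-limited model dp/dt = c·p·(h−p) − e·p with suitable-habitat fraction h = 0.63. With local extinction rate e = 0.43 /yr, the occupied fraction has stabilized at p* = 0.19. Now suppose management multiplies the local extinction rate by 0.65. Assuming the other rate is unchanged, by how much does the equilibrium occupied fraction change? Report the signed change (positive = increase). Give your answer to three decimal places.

Balance c(h−p*) = e gives c = e/(0.63 − 0.19000) = 0.43/0.44000 = 0.97727.
New p* = 0.63 − e/c = 0.63 − 0.27950/0.97727 = 0.34400.
Δp* = 0.34400 − 0.19000 = +0.15400.

0.154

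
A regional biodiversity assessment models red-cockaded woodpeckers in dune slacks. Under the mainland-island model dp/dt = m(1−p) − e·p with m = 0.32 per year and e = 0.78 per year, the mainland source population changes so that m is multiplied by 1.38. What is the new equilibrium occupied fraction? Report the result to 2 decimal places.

Before: p* = 0.32/(0.32+0.78) = 0.2909.
After: m = 0.4416, e = 0.78; p* = 0.4416/1.2216 = 0.3615.

0.36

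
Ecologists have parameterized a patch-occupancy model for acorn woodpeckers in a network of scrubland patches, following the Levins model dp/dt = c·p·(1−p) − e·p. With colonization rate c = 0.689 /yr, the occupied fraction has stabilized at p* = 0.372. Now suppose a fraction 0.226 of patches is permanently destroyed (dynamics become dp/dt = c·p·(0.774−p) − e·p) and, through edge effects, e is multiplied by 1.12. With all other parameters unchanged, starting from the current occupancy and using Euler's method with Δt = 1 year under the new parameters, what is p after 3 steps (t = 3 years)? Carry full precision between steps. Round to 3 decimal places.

Balance c(1−p*) = e gives e = 0.689×(1 − 0.37200) = 0.43269.
Starting from p₀ = 0.37200; update p ← p + (dp/dt)·Δt with the new parameters.
t = 1: p = 0.37200 + (-0.07724) = 0.29476
t = 2: p = 0.29476 + (-0.04552) = 0.24924
t = 3: p = 0.24924 + (-0.03067) = 0.21857

0.219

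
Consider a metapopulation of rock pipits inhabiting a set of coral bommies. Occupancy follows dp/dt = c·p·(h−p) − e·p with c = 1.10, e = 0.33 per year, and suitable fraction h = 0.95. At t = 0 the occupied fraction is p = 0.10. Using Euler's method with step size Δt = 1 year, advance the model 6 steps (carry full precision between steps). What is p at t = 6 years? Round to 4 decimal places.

Update rule: p ← p + [c·p·(h−p) − e·p]·Δt with Δt = 1.
p: 0.10000 → 0.16050  (Δp = +0.06050)
p: 0.16050 → 0.24692  (Δp = +0.08642)
p: 0.24692 → 0.35640  (Δp = +0.10948)
p: 0.35640 → 0.47151  (Δp = +0.11510)
p: 0.47151 → 0.56408  (Δp = +0.09258)
p: 0.56408 → 0.61739  (Δp = +0.05331)

0.6174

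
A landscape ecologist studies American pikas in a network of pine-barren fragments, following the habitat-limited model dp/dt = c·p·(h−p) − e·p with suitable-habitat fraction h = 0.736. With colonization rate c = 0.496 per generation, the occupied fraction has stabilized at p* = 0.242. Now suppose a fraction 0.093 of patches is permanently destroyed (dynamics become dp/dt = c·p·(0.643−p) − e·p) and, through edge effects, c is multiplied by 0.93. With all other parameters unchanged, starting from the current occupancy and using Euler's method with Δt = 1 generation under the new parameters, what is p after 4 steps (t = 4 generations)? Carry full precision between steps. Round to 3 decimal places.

Balance c(h−p*) = e gives e = 0.496×(0.736 − 0.24200) = 0.24502.
Starting from p₀ = 0.24200; update p ← p + (dp/dt)·Δt with the new parameters.
  1  |  dp/dt·Δt = -0.014532  |  p_1 = 0.227468
  2  |  dp/dt·Δt = -0.012135  |  p_2 = 0.215333
  3  |  dp/dt·Δt = -0.010282  |  p_3 = 0.205051
  4  |  dp/dt·Δt = -0.008819  |  p_4 = 0.196232

0.196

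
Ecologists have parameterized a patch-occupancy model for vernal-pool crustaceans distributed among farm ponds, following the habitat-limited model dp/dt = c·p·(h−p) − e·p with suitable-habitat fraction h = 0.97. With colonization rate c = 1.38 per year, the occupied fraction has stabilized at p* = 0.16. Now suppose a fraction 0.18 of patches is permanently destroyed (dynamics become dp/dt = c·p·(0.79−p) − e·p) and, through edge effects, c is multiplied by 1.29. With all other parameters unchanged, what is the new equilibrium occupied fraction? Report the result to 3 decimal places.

Balance c(h−p*) = e gives e = 1.38×(0.97 − 0.16000) = 1.11780.
New p* = 0.79 − e/c = 0.79 − 1.11780/1.78020 = 0.16209.

0.162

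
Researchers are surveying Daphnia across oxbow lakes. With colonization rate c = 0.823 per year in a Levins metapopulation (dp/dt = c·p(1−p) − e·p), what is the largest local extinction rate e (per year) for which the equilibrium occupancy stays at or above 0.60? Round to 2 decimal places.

0.33

1 − e/c ≥ 0.60 ⇒ e ≤ c(1 − 0.60) = 0.823 × 0.4000.
e_max = 0.3292.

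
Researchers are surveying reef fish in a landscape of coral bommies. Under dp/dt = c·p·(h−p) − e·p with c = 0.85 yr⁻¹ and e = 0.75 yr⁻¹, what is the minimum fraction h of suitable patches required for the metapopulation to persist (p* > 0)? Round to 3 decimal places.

p* = h − e/c is positive only when h > e/c.
h_min = e/c = 0.75/0.85 = 0.8824.

0.882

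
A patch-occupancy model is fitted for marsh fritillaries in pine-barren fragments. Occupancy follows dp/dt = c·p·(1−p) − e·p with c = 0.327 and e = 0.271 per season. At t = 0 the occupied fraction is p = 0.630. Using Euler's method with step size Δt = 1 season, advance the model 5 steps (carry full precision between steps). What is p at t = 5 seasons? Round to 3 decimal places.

Update rule: p ← p + [c·p·(1−p) − e·p]·Δt with Δt = 1.
t = 1: p = 0.63000 + (-0.09451) = 0.53549
t = 2: p = 0.53549 + (-0.06378) = 0.47171
t = 3: p = 0.47171 + (-0.04635) = 0.42537
t = 4: p = 0.42537 + (-0.03535) = 0.39002
t = 5: p = 0.39002 + (-0.02790) = 0.36212

0.362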